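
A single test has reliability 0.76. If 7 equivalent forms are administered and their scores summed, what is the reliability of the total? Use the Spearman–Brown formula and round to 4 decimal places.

ρ_k = kρ / (1 + (k−1)ρ) = 7·0.76 / (1 + 6·0.76) = 5.320 / 5.560 = 0.9568.

0.9568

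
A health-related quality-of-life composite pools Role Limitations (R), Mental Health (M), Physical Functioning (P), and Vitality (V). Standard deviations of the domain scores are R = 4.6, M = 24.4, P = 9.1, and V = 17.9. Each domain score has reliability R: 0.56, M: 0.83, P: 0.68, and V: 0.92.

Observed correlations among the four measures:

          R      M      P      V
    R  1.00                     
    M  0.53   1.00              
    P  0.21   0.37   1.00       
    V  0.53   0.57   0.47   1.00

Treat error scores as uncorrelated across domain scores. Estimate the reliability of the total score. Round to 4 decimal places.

Var(R+M+P+V) = 4.6² + 24.4² + 9.1² + 17.9² + 2·[4.6·24.4·0.53 + 4.6·9.1·0.21 + 4.6·17.9·0.53 + 24.4·9.1·0.37 + 24.4·17.9·0.57 + 9.1·17.9·0.47] = 1019.74 + 1039.17 = 2058.91.
With uncorrelated errors the cross-covariances are all true-score covariance, so they carry over unchanged; only the diagonal terms shrink to ρᵢσᵢ².
True-score variance = [4.6²·0.56 + 24.4²·0.83 + 9.1²·0.68 + 17.9²·0.92] + 1039.17 = 857.086 + 1039.17 = 1896.25.
Reliability = 1896.25 / 2058.91 = 0.9210.

0.9210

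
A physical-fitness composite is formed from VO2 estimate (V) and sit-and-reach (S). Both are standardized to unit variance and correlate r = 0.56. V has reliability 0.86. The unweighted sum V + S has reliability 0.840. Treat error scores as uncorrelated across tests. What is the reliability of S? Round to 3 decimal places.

Var(V+S) = 2 + 2·0.56 = 3.120.
True-score variance = ρ_V + ρ_S + 2·0.56, so 0.840 = (0.86 + ρ_S + 1.12) / 3.120.
ρ_S = 0.840·3.120 − 0.86 − 1.12 = 0.641.

0.641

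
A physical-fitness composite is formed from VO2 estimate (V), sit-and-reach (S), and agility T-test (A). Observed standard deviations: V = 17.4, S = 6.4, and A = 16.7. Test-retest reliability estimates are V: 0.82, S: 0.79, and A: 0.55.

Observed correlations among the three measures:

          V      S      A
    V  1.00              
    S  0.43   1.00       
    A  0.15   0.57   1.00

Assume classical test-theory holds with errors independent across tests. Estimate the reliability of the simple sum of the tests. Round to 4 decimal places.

Var(V+S+A) = 17.4² + 6.4² + 16.7² + 2·[17.4·6.4·0.43 + 17.4·16.7·0.15 + 6.4·16.7·0.57] = 622.61 + 304.787 = 927.397.
Under uncorrelated errors the observed covariances equal the true-score covariances, so only the own-variance terms attenuate.
True-score variance = [17.4²·0.82 + 6.4²·0.79 + 16.7²·0.55] + 304.787 = 434.011 + 304.787 = 738.798.
Reliability = 738.798 / 927.397 = 0.7966.

0.7966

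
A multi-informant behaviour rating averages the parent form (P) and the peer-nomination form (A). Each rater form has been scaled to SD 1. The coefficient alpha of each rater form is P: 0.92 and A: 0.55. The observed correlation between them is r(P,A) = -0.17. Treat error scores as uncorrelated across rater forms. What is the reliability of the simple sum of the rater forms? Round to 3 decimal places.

0.681

Var(P+A) = 2 + 2·[(-0.17)] = 2 − 0.34 = 1.66.
Under uncorrelated errors the observed covariances equal the true-score covariances, so only the own-variance terms attenuate.
True-score variance = [0.92 + 0.55] − 0.34 = 1.47 − 0.34 = 1.13.
Reliability = 1.13 / 1.66 = 0.681.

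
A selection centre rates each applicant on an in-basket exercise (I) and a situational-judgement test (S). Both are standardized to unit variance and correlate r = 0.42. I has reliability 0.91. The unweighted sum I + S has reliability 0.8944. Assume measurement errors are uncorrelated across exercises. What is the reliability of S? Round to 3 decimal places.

Var(I+S) = 2 + 2·0.42 = 2.840.
True-score variance = ρ_I + ρ_S + 2·0.42, so 0.8944 = (0.91 + ρ_S + 0.84) / 2.840.
ρ_S = 0.8944·2.840 − 0.91 − 0.84 = 0.790.

0.790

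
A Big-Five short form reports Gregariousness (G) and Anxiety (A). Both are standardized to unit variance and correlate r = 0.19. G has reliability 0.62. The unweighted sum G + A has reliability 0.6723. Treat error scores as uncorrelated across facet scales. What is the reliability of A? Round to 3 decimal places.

Var(G+A) = 2 + 2·0.19 = 2.380.
True-score variance = ρ_G + ρ_A + 2·0.19, so 0.6723 = (0.62 + ρ_A + 0.38) / 2.380.
ρ_A = 0.6723·2.380 − 0.62 − 0.38 = 0.600.

0.600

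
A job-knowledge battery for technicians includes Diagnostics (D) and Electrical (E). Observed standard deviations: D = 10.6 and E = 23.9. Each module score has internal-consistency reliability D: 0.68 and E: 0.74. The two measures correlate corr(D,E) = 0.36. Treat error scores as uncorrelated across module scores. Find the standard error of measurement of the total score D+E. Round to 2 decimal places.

Var(total) = 683.57 + 182.405 = 865.975.
True-score variance = 499.1 + 182.405 = 681.505, so reliability = 0.7870.
Error variance = 865.975 − 681.505 = 184.47; SEM = √184.47 = 13.58.

13.58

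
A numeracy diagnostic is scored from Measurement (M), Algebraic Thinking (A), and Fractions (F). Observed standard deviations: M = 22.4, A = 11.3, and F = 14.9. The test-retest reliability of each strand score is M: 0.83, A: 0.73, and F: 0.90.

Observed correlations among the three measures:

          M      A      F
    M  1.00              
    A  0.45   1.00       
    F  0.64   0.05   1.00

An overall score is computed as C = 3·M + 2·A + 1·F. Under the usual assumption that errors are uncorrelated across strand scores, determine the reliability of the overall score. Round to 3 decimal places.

Var(C) = 3²·22.4² + 2²·11.3² + 14.9² + 2·[6·22.4·11.3·0.45 + 3·22.4·14.9·0.64 + 2·11.3·14.9·0.05] = 5248.61 + 2682.16 = 7930.77.
With uncorrelated errors the cross-covariances are all true-score covariance, so they carry over unchanged; only the diagonal terms shrink to ρᵢσᵢ².
True-score variance = [3²·22.4²·0.83 + 2²·11.3²·0.73 + 14.9²·0.90] + 2682.16 = 4320.81 + 2682.16 = 7002.97.
Reliability = 7002.97 / 7930.77 = 0.883.

0.883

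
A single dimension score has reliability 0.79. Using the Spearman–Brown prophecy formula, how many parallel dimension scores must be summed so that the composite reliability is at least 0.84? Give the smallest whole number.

k ≥ ρ*(1−ρ₁)/(ρ₁(1−ρ*)) = 0.84·0.21 / (0.79·0.16) = 1.396.
Smallest integer k = 2.

2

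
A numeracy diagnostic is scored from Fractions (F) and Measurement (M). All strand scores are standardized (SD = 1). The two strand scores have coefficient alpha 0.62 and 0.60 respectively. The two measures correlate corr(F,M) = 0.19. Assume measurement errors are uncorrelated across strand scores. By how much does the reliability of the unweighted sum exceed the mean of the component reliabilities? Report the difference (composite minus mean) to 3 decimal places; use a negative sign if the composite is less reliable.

Var(sum) = 2 + 0.38 = 2.38; true-score variance = 1.22 + 0.38 = 1.6; composite reliability = 0.6723.
Mean component reliability = 0.6100.
Difference = 0.6723 − 0.6100 = 0.062.

0.062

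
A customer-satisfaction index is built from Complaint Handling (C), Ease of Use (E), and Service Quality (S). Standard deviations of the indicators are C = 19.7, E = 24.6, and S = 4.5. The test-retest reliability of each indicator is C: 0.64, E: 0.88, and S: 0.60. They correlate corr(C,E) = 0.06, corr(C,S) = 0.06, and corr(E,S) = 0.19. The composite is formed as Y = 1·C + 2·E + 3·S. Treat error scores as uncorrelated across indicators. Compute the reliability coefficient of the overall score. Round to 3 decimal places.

0.852

Var(Y) = 19.7² + 2²·24.6² + 3²·4.5² + 2·[2·19.7·24.6·0.06 + 3·19.7·4.5·0.06 + 6·24.6·4.5·0.19] = 2990.98 + 400.619 = 3391.6.
Under uncorrelated errors the observed covariances equal the true-score covariances, so only the own-variance terms attenuate.
True-score variance = [19.7²·0.64 + 2²·24.6²·0.88 + 3²·4.5²·0.60] + 400.619 = 2487.89 + 400.619 = 2888.51.
Reliability = 2888.51 / 3391.6 = 0.852.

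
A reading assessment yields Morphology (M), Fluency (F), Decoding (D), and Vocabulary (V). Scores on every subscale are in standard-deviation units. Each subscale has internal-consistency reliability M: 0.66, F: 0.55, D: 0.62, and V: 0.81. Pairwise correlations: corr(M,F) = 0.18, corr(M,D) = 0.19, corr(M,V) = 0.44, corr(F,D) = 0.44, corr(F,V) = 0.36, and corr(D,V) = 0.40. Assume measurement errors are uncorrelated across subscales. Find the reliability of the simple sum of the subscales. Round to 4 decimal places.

Var(M+F+D+V) = 4 + 2·[0.18 + 0.19 + 0.44 + 0.44 + 0.36 + 0.40] = 4 + 4.02 = 8.02.
Because errors are independent across components, Cov(Tᵢ,Tⱼ) = Cov(Xᵢ,Xⱼ); the off-diagonal part of the true-score variance is the same as above.
True-score variance = [0.66 + 0.55 + 0.62 + 0.81] + 4.02 = 2.64 + 4.02 = 6.66.
Reliability = 6.66 / 8.02 = 0.8304.

0.8304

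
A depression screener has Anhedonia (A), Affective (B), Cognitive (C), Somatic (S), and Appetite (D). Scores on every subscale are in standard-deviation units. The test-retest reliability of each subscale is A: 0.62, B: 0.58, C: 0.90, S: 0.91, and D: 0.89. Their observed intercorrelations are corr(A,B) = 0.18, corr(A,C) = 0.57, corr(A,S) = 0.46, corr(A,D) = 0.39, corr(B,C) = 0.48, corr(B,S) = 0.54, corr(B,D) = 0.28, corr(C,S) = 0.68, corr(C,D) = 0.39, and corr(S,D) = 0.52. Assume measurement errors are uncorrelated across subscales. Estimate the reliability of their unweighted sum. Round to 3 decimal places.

0.921

Var(A+B+C+S+D) = 5 + 2·[0.18 + 0.57 + 0.46 + 0.39 + 0.48 + 0.54 + 0.28 + 0.68 + 0.39 + 0.52] = 5 + 8.98 = 13.98.
With uncorrelated errors the cross-covariances are all true-score covariance, so they carry over unchanged; only the diagonal terms shrink to ρᵢσᵢ².
True-score variance = [0.62 + 0.58 + 0.90 + 0.91 + 0.89] + 8.98 = 3.9 + 8.98 = 12.88.
Reliability = 12.88 / 13.98 = 0.921.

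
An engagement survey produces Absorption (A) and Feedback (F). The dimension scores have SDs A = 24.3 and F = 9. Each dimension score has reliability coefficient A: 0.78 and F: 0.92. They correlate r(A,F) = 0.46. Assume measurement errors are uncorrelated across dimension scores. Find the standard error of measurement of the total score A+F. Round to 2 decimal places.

Var(total) = 671.49 + 201.204 = 872.694.
True-score variance = 535.102 + 201.204 = 736.306, so reliability = 0.8437.
Error variance = 872.694 − 736.306 = 136.388; SEM = √136.388 = 11.68.

11.68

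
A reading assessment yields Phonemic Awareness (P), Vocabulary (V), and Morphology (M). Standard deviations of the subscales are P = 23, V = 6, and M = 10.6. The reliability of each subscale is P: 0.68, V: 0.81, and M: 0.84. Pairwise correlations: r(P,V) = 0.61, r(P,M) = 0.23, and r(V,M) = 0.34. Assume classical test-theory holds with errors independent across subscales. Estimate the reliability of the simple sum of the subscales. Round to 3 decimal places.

Var(P+V+M) = 23² + 6² + 10.6² + 2·[23·6·0.61 + 23·10.6·0.23 + 6·10.6·0.34] = 677.36 + 323.756 = 1001.12.
With uncorrelated errors the cross-covariances are all true-score covariance, so they carry over unchanged; only the diagonal terms shrink to ρᵢσᵢ².
True-score variance = [23²·0.68 + 6²·0.81 + 10.6²·0.84] + 323.756 = 483.262 + 323.756 = 807.018.
Reliability = 807.018 / 1001.12 = 0.806.

0.806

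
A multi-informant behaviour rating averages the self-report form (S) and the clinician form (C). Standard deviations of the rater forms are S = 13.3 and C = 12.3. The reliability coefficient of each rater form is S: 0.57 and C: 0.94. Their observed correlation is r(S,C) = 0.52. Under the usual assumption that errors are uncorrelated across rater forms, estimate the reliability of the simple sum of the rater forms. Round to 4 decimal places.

Var(S+C) = 13.3² + 12.3² + 2·[13.3·12.3·0.52] = 328.18 + 170.134 = 498.314.
With uncorrelated errors the cross-covariances are all true-score covariance, so they carry over unchanged; only the diagonal terms shrink to ρᵢσᵢ².
True-score variance = [13.3²·0.57 + 12.3²·0.94] + 170.134 = 243.04 + 170.134 = 413.173.
Reliability = 413.173 / 498.314 = 0.8291.

0.8291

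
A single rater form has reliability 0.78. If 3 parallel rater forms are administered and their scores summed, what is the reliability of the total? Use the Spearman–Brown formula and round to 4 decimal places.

0.9141

ρ_k = kρ / (1 + (k−1)ρ) = 3·0.78 / (1 + 2·0.78) = 2.340 / 2.560 = 0.9141.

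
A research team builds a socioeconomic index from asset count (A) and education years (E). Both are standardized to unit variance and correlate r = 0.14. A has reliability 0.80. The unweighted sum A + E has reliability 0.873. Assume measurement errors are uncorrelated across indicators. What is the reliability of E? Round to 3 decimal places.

0.910

Var(A+E) = 2 + 2·0.14 = 2.280.
True-score variance = ρ_A + ρ_E + 2·0.14, so 0.873 = (0.80 + ρ_E + 0.28) / 2.280.
ρ_E = 0.873·2.280 − 0.80 − 0.28 = 0.910.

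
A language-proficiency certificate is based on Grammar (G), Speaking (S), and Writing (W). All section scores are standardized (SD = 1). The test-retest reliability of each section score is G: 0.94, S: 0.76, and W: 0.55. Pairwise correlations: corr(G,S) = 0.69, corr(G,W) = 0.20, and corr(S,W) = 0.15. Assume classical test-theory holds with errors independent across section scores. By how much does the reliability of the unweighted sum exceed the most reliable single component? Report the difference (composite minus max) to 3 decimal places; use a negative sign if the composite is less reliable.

Var(sum) = 3 + 2.08 = 5.08; true-score variance = 2.25 + 2.08 = 4.33; composite reliability = 0.8524.
Max component reliability = 0.9400.
Difference = 0.8524 − 0.9400 = -0.088.

-0.088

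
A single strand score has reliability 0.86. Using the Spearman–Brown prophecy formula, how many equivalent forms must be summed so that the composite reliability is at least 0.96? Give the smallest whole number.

k ≥ ρ*(1−ρ₁)/(ρ₁(1−ρ*)) = 0.96·0.14 / (0.86·0.04) = 3.907.
Smallest integer k = 4.

4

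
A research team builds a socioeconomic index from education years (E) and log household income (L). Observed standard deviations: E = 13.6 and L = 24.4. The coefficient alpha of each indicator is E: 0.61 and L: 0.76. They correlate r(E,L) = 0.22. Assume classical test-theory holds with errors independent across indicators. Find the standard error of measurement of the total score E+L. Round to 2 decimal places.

14.66

Var(total) = 780.32 + 146.01 = 926.33.
True-score variance = 565.299 + 146.01 = 711.309, so reliability = 0.7679.
Error variance = 926.33 − 711.309 = 215.021; SEM = √215.021 = 14.66.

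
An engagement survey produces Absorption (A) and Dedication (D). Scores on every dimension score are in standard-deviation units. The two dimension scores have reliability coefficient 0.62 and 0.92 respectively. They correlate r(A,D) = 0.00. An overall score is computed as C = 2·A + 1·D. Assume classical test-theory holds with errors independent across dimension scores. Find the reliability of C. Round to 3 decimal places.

Var(C) = 2² + 1 + 2·[2·0.00] = 5 + 0 = 5.
With uncorrelated errors the cross-covariances are all true-score covariance, so they carry over unchanged; only the diagonal terms shrink to ρᵢσᵢ².
True-score variance = [2²·0.62 + 0.92] + 0 = 3.4 + 0 = 3.4.
Reliability = 3.4 / 5 = 0.680.

0.680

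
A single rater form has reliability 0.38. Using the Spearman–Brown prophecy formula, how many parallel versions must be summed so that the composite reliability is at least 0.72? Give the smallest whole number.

5

k ≥ ρ*(1−ρ₁)/(ρ₁(1−ρ*)) = 0.72·0.62 / (0.38·0.28) = 4.195.
Smallest integer k = 5.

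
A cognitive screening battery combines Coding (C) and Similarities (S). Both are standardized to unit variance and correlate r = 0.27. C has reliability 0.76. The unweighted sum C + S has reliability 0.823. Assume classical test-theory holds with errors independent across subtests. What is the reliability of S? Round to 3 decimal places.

0.790

Var(C+S) = 2 + 2·0.27 = 2.540.
True-score variance = ρ_C + ρ_S + 2·0.27, so 0.823 = (0.76 + ρ_S + 0.54) / 2.540.
ρ_S = 0.823·2.540 − 0.76 − 0.54 = 0.790.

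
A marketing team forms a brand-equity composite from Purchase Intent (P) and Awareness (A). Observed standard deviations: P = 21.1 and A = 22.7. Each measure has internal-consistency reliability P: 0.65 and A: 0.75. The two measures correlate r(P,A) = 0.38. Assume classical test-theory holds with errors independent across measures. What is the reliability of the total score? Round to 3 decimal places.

0.785

Var(P+A) = 21.1² + 22.7² + 2·[21.1·22.7·0.38] = 960.5 + 364.017 = 1324.52.
Under uncorrelated errors the observed covariances equal the true-score covariances, so only the own-variance terms attenuate.
True-score variance = [21.1²·0.65 + 22.7²·0.75] + 364.017 = 675.854 + 364.017 = 1039.87.
Reliability = 1039.87 / 1324.52 = 0.785.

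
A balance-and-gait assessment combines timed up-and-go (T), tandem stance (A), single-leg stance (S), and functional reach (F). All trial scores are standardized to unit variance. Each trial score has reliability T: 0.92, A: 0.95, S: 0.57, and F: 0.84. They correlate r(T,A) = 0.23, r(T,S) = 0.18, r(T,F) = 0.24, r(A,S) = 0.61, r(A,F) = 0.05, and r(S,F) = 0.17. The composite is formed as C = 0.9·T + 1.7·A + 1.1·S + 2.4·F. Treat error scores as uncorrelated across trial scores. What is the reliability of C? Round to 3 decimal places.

Var(C) = 0.9² + 1.7² + 1.1² + 2.4² + 2·[1.53·0.23 + 0.99·0.18 + 2.16·0.24 + 1.87·0.61 + 4.08·0.05 + 2.64·0.17] = 10.67 + 5.684 = 16.354.
With uncorrelated errors the cross-covariances are all true-score covariance, so they carry over unchanged; only the diagonal terms shrink to ρᵢσᵢ².
True-score variance = [0.9²·0.92 + 1.7²·0.95 + 1.1²·0.57 + 2.4²·0.84] + 5.684 = 9.0188 + 5.684 = 14.7028.
Reliability = 14.7028 / 16.354 = 0.899.

0.899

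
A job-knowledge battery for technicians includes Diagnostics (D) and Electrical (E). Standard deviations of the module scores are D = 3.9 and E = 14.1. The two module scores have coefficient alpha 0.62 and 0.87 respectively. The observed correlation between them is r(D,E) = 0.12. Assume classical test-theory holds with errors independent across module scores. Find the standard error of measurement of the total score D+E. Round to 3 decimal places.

Var(total) = 214.02 + 13.1976 = 227.218.
True-score variance = 182.395 + 13.1976 = 195.593, so reliability = 0.8608.
Error variance = 227.218 − 195.593 = 31.6251; SEM = √31.6251 = 5.624.

5.624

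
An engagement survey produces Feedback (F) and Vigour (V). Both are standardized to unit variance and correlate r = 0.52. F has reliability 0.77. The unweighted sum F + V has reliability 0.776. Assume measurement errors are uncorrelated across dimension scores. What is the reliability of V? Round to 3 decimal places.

0.549

Var(F+V) = 2 + 2·0.52 = 3.040.
True-score variance = ρ_F + ρ_V + 2·0.52, so 0.776 = (0.77 + ρ_V + 1.04) / 3.040.
ρ_V = 0.776·3.040 − 0.77 − 1.04 = 0.549.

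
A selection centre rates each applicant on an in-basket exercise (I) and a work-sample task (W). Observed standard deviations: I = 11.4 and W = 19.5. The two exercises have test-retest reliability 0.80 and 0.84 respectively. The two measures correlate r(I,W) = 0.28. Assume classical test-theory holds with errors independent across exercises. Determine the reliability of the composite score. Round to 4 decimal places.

Var(I+W) = 11.4² + 19.5² + 2·[11.4·19.5·0.28] = 510.21 + 124.488 = 634.698.
Because errors are independent across components, Cov(Tᵢ,Tⱼ) = Cov(Xᵢ,Xⱼ); the off-diagonal part of the true-score variance is the same as above.
True-score variance = [11.4²·0.80 + 19.5²·0.84] + 124.488 = 423.378 + 124.488 = 547.866.
Reliability = 547.866 / 634.698 = 0.8632.

0.8632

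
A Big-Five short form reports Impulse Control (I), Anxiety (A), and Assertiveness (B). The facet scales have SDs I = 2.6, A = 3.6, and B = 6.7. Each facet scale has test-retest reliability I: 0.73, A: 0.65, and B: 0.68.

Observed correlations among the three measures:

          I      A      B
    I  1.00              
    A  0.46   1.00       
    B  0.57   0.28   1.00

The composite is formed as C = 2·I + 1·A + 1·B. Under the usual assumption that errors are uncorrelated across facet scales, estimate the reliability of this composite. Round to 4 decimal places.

Var(C) = 2²·2.6² + 3.6² + 6.7² + 2·[2·2.6·3.6·0.46 + 2·2.6·6.7·0.57 + 3.6·6.7·0.28] = 84.89 + 70.4472 = 155.337.
Under uncorrelated errors the observed covariances equal the true-score covariances, so only the own-variance terms attenuate.
True-score variance = [2²·2.6²·0.73 + 3.6²·0.65 + 6.7²·0.68] + 70.4472 = 58.6884 + 70.4472 = 129.136.
Reliability = 129.136 / 155.337 = 0.8313.

0.8313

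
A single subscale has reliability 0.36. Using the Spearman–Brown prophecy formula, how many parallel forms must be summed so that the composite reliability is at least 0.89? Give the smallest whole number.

15

k ≥ ρ*(1−ρ₁)/(ρ₁(1−ρ*)) = 0.89·0.64 / (0.36·0.11) = 14.384.
Smallest integer k = 15.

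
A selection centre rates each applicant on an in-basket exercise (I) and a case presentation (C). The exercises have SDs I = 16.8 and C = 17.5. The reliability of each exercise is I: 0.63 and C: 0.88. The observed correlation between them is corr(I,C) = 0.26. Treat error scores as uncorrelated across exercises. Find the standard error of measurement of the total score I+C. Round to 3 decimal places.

Var(total) = 588.49 + 152.88 = 741.37.
True-score variance = 447.311 + 152.88 = 600.191, so reliability = 0.8096.
Error variance = 741.37 − 600.191 = 141.179; SEM = √141.179 = 11.882.

11.882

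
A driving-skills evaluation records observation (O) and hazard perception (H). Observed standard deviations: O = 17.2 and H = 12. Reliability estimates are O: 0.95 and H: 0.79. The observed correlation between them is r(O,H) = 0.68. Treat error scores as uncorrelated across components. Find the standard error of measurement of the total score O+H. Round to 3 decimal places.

Var(total) = 439.84 + 280.704 = 720.544.
True-score variance = 394.808 + 280.704 = 675.512, so reliability = 0.9375.
Error variance = 720.544 − 675.512 = 45.032; SEM = √45.032 = 6.711.

6.711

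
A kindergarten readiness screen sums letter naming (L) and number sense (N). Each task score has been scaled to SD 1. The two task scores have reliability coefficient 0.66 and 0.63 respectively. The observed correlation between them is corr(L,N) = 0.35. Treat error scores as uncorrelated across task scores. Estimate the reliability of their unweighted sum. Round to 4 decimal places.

0.7370

Var(L+N) = 2 + 2·[0.35] = 2 + 0.7 = 2.7.
With uncorrelated errors the cross-covariances are all true-score covariance, so they carry over unchanged; only the diagonal terms shrink to ρᵢσᵢ².
True-score variance = [0.66 + 0.63] + 0.7 = 1.29 + 0.7 = 1.99.
Reliability = 1.99 / 2.7 = 0.7370.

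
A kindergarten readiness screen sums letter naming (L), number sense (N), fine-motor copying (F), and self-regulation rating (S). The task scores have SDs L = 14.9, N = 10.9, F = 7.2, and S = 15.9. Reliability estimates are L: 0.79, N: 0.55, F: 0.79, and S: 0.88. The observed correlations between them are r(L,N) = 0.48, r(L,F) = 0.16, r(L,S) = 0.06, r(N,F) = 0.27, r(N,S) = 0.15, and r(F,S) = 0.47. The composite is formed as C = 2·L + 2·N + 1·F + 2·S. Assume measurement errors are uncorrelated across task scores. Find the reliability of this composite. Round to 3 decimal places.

0.858

Var(C) = 2²·14.9² + 2²·10.9² + 7.2² + 2²·15.9² + 2·[4·14.9·10.9·0.48 + 2·14.9·7.2·0.16 + 4·14.9·15.9·0.06 + 2·10.9·7.2·0.27 + 4·10.9·15.9·0.15 + 2·7.2·15.9·0.47] = 2426.36 + 1313.98 = 3740.34.
With uncorrelated errors the cross-covariances are all true-score covariance, so they carry over unchanged; only the diagonal terms shrink to ρᵢσᵢ².
True-score variance = [2²·14.9²·0.79 + 2²·10.9²·0.55 + 7.2²·0.79 + 2²·15.9²·0.88] + 1313.98 = 1893.78 + 1313.98 = 3207.76.
Reliability = 3207.76 / 3740.34 = 0.858.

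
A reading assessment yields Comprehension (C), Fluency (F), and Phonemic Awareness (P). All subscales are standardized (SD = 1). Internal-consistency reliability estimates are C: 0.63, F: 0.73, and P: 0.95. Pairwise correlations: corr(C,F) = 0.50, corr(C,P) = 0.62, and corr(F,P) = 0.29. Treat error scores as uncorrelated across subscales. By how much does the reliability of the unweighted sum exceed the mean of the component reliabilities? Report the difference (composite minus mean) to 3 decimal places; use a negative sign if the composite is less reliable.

Var(sum) = 3 + 2.82 = 5.82; true-score variance = 2.31 + 2.82 = 5.13; composite reliability = 0.8814.
Mean component reliability = 0.7700.
Difference = 0.8814 − 0.7700 = 0.111.

0.111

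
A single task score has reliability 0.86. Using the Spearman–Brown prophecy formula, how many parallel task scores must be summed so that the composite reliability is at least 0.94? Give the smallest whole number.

3

k ≥ ρ*(1−ρ₁)/(ρ₁(1−ρ*)) = 0.94·0.14 / (0.86·0.06) = 2.550.
Smallest integer k = 3.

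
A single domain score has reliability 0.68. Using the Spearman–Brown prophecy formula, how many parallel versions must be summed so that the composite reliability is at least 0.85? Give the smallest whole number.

3

k ≥ ρ*(1−ρ₁)/(ρ₁(1−ρ*)) = 0.85·0.32 / (0.68·0.15) = 2.667.
Smallest integer k = 3.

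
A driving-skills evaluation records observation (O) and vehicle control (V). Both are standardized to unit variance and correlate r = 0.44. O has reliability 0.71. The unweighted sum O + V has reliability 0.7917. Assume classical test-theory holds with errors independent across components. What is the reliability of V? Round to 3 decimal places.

0.690

Var(O+V) = 2 + 2·0.44 = 2.880.
True-score variance = ρ_O + ρ_V + 2·0.44, so 0.7917 = (0.71 + ρ_V + 0.88) / 2.880.
ρ_V = 0.7917·2.880 − 0.71 − 0.88 = 0.690.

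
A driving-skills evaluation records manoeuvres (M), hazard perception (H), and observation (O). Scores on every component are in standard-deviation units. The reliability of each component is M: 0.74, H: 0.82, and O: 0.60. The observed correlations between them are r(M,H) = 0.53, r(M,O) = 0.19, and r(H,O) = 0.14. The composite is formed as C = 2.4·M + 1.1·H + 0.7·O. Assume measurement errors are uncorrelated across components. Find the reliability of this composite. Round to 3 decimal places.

0.828

Var(C) = 2.4² + 1.1² + 0.7² + 2·[2.64·0.53 + 1.68·0.19 + 0.77·0.14] = 7.46 + 3.6524 = 11.1124.
Because errors are independent across components, Cov(Tᵢ,Tⱼ) = Cov(Xᵢ,Xⱼ); the off-diagonal part of the true-score variance is the same as above.
True-score variance = [2.4²·0.74 + 1.1²·0.82 + 0.7²·0.60] + 3.6524 = 5.5486 + 3.6524 = 9.201.
Reliability = 9.201 / 11.1124 = 0.828.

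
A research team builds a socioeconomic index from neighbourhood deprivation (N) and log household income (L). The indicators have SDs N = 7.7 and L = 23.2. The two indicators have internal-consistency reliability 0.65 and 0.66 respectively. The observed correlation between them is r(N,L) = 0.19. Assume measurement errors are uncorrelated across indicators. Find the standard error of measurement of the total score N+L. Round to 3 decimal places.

14.274

Var(total) = 597.53 + 67.8832 = 665.413.
True-score variance = 393.777 + 67.8832 = 461.66, so reliability = 0.6938.
Error variance = 665.413 − 461.66 = 203.753; SEM = √203.753 = 14.274.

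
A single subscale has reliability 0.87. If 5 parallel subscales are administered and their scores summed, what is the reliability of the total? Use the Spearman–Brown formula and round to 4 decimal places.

ρ_k = kρ / (1 + (k−1)ρ) = 5·0.87 / (1 + 4·0.87) = 4.350 / 4.480 = 0.9710.

0.9710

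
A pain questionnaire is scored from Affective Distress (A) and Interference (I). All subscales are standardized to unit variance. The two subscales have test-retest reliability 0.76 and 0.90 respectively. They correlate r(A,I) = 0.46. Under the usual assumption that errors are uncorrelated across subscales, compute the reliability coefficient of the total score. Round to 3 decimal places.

Var(A+I) = 2 + 2·[0.46] = 2 + 0.92 = 2.92.
Under uncorrelated errors the observed covariances equal the true-score covariances, so only the own-variance terms attenuate.
True-score variance = [0.76 + 0.90] + 0.92 = 1.66 + 0.92 = 2.58.
Reliability = 2.58 / 2.92 = 0.884.

0.884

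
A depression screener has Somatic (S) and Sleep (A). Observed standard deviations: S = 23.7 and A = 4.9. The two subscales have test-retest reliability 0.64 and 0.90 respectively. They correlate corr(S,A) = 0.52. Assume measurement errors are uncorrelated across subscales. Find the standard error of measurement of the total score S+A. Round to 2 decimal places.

Var(total) = 585.7 + 120.775 = 706.475.
True-score variance = 381.091 + 120.775 = 501.866, so reliability = 0.7104.
Error variance = 706.475 − 501.866 = 204.609; SEM = √204.609 = 14.30.

14.30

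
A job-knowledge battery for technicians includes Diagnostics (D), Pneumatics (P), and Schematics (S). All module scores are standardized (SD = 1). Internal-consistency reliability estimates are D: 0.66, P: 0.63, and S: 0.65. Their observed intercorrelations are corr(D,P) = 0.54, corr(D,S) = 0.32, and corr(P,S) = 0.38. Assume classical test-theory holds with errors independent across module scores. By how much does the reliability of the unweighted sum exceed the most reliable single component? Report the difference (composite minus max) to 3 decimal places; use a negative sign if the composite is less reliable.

Var(sum) = 3 + 2.48 = 5.48; true-score variance = 1.94 + 2.48 = 4.42; composite reliability = 0.8066.
Max component reliability = 0.6600.
Difference = 0.8066 − 0.6600 = 0.147.

0.147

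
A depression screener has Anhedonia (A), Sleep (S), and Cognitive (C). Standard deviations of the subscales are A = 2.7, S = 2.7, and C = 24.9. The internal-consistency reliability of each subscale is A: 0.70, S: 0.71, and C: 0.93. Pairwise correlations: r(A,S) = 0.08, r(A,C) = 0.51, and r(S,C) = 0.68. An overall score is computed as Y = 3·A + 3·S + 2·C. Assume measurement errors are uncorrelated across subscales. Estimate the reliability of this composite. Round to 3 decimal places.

0.941

Var(Y) = 3²·2.7² + 3²·2.7² + 2²·24.9² + 2·[9·2.7·2.7·0.08 + 6·2.7·24.9·0.51 + 6·2.7·24.9·0.68] = 2611.26 + 970.542 = 3581.8.
Under uncorrelated errors the observed covariances equal the true-score covariances, so only the own-variance terms attenuate.
True-score variance = [3²·2.7²·0.70 + 3²·2.7²·0.71 + 2²·24.9²·0.93] + 970.542 = 2398.95 + 970.542 = 3369.49.
Reliability = 3369.49 / 3581.8 = 0.941.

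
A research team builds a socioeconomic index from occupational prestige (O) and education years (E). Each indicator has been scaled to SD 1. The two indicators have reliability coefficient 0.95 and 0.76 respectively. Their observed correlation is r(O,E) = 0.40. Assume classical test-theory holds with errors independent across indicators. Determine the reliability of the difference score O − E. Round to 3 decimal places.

0.758

Var(O−E) = 1 + 1 − 2·0.40 = 2 − 0.8 = 1.2.
Because errors are independent across components, Cov(Tᵢ,Tⱼ) = Cov(Xᵢ,Xⱼ); the off-diagonal part of the true-score variance is the same as above.
True-score variance = [0.95 + 0.76] − 0.8 = 1.71 − 0.8 = 0.91.
Reliability = 0.91 / 1.2 = 0.758.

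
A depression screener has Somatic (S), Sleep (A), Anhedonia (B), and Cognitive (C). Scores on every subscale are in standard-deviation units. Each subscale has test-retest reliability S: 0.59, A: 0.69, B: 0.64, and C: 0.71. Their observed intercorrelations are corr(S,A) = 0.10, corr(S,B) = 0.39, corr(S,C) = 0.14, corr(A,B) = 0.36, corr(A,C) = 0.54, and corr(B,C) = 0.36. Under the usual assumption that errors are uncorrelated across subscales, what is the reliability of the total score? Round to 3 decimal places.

0.824

Var(S+A+B+C) = 4 + 2·[0.10 + 0.39 + 0.14 + 0.36 + 0.54 + 0.36] = 4 + 3.78 = 7.78.
Because errors are independent across components, Cov(Tᵢ,Tⱼ) = Cov(Xᵢ,Xⱼ); the off-diagonal part of the true-score variance is the same as above.
True-score variance = [0.59 + 0.69 + 0.64 + 0.71] + 3.78 = 2.63 + 3.78 = 6.41.
Reliability = 6.41 / 7.78 = 0.824.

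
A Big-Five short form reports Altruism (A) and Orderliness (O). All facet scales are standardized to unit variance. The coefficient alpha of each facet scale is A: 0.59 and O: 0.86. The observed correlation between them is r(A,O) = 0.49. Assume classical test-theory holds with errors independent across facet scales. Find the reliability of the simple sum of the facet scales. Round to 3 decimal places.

0.815

Var(A+O) = 2 + 2·[0.49] = 2 + 0.98 = 2.98.
With uncorrelated errors the cross-covariances are all true-score covariance, so they carry over unchanged; only the diagonal terms shrink to ρᵢσᵢ².
True-score variance = [0.59 + 0.86] + 0.98 = 1.45 + 0.98 = 2.43.
Reliability = 2.43 / 2.98 = 0.815.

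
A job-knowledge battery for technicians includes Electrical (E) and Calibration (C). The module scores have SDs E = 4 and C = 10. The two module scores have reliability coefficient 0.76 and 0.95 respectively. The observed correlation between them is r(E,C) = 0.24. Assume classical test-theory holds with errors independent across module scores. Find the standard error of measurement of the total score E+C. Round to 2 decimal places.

2.97

Var(total) = 116 + 19.2 = 135.2.
True-score variance = 107.16 + 19.2 = 126.36, so reliability = 0.9346.
Error variance = 135.2 − 126.36 = 8.84; SEM = √8.84 = 2.97.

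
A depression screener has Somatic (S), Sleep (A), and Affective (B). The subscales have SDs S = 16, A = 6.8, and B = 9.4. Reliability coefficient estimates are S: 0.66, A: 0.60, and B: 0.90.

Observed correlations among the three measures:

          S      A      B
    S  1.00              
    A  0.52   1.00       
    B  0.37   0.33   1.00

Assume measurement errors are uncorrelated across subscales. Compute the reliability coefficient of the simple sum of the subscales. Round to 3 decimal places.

Var(S+A+B) = 16² + 6.8² + 9.4² + 2·[16·6.8·0.52 + 16·9.4·0.37 + 6.8·9.4·0.33] = 390.6 + 266.635 = 657.235.
With uncorrelated errors the cross-covariances are all true-score covariance, so they carry over unchanged; only the diagonal terms shrink to ρᵢσᵢ².
True-score variance = [16²·0.66 + 6.8²·0.60 + 9.4²·0.90] + 266.635 = 276.228 + 266.635 = 542.863.
Reliability = 542.863 / 657.235 = 0.826.

0.826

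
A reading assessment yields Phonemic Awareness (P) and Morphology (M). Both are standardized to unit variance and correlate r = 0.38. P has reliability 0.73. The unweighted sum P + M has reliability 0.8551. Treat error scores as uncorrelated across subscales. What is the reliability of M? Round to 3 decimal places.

Var(P+M) = 2 + 2·0.38 = 2.760.
True-score variance = ρ_P + ρ_M + 2·0.38, so 0.8551 = (0.73 + ρ_M + 0.76) / 2.760.
ρ_M = 0.8551·2.760 − 0.73 − 0.76 = 0.870.

0.870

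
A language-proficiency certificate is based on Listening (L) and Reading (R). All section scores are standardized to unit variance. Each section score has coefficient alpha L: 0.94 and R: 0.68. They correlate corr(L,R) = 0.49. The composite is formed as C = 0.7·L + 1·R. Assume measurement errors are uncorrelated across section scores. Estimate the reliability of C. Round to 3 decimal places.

0.839

Var(C) = 0.7² + 1 + 2·[0.7·0.49] = 1.49 + 0.686 = 2.176.
Under uncorrelated errors the observed covariances equal the true-score covariances, so only the own-variance terms attenuate.
True-score variance = [0.7²·0.94 + 0.68] + 0.686 = 1.1406 + 0.686 = 1.8266.
Reliability = 1.8266 / 2.176 = 0.839.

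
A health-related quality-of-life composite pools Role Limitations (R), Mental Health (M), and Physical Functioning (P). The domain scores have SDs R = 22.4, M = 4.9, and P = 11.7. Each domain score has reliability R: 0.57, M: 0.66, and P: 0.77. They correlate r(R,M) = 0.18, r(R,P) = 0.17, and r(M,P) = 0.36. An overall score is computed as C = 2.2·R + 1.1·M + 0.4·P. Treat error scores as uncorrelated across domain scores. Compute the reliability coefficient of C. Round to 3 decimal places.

Var(C) = 2.2²·22.4² + 1.1²·4.9² + 0.4²·11.7² + 2·[2.42·22.4·4.9·0.18 + 0.88·22.4·11.7·0.17 + 0.44·4.9·11.7·0.36] = 2479.47 + 192.199 = 2671.67.
With uncorrelated errors the cross-covariances are all true-score covariance, so they carry over unchanged; only the diagonal terms shrink to ρᵢσᵢ².
True-score variance = [2.2²·22.4²·0.57 + 1.1²·4.9²·0.66 + 0.4²·11.7²·0.77] + 192.199 = 1420.29 + 192.199 = 1612.49.
Reliability = 1612.49 / 2671.67 = 0.604.

0.604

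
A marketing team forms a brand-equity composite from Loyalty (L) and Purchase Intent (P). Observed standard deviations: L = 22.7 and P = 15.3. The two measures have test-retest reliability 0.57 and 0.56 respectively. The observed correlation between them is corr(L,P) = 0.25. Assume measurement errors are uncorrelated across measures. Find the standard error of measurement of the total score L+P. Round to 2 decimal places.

18.02

Var(total) = 749.38 + 173.655 = 923.035.
True-score variance = 424.806 + 173.655 = 598.461, so reliability = 0.6484.
Error variance = 923.035 − 598.461 = 324.574; SEM = √324.574 = 18.02.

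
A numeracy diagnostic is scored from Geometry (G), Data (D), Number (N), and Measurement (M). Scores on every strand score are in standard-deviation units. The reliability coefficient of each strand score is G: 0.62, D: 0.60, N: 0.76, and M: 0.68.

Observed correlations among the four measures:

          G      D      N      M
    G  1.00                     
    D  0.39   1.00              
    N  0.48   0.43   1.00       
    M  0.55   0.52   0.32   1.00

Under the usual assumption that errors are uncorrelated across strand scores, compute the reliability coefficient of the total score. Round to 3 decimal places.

Var(G+D+N+M) = 4 + 2·[0.39 + 0.48 + 0.55 + 0.43 + 0.52 + 0.32] = 4 + 5.38 = 9.38.
Because errors are independent across components, Cov(Tᵢ,Tⱼ) = Cov(Xᵢ,Xⱼ); the off-diagonal part of the true-score variance is the same as above.
True-score variance = [0.62 + 0.60 + 0.76 + 0.68] + 5.38 = 2.66 + 5.38 = 8.04.
Reliability = 8.04 / 9.38 = 0.857.

0.857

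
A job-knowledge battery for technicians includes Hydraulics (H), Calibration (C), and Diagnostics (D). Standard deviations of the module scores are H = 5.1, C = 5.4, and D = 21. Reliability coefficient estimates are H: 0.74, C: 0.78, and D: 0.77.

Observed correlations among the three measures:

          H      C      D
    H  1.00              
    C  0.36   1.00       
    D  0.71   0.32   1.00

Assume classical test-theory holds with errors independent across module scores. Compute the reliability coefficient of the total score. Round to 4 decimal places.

0.8453

Var(H+C+D) = 5.1² + 5.4² + 21² + 2·[5.1·5.4·0.36 + 5.1·21·0.71 + 5.4·21·0.32] = 496.17 + 244.487 = 740.657.
Because errors are independent across components, Cov(Tᵢ,Tⱼ) = Cov(Xᵢ,Xⱼ); the off-diagonal part of the true-score variance is the same as above.
True-score variance = [5.1²·0.74 + 5.4²·0.78 + 21²·0.77] + 244.487 = 381.562 + 244.487 = 626.049.
Reliability = 626.049 / 740.657 = 0.8453.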